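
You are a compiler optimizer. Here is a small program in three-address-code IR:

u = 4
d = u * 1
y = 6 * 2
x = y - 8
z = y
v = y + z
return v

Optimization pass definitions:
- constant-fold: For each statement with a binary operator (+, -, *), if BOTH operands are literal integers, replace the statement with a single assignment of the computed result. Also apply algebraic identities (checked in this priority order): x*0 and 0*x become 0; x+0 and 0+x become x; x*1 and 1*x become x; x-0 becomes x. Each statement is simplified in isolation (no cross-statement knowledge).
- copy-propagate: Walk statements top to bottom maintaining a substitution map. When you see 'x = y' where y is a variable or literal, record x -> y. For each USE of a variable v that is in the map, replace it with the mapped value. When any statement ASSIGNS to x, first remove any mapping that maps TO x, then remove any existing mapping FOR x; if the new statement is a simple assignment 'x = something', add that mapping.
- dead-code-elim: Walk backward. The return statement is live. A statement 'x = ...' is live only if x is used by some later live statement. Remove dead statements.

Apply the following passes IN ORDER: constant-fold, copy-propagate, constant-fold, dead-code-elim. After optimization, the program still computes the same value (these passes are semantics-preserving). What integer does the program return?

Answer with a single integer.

Answer: 24

Derivation:
Initial IR:
  u = 4
  d = u * 1
  y = 6 * 2
  x = y - 8
  z = y
  v = y + z
  return v
After constant-fold (7 stmts):
  u = 4
  d = u
  y = 12
  x = y - 8
  z = y
  v = y + z
  return v
After copy-propagate (7 stmts):
  u = 4
  d = 4
  y = 12
  x = 12 - 8
  z = 12
  v = 12 + 12
  return v
After constant-fold (7 stmts):
  u = 4
  d = 4
  y = 12
  x = 4
  z = 12
  v = 24
  return v
After dead-code-elim (2 stmts):
  v = 24
  return v
Evaluate:
  u = 4  =>  u = 4
  d = u * 1  =>  d = 4
  y = 6 * 2  =>  y = 12
  x = y - 8  =>  x = 4
  z = y  =>  z = 12
  v = y + z  =>  v = 24
  return v = 24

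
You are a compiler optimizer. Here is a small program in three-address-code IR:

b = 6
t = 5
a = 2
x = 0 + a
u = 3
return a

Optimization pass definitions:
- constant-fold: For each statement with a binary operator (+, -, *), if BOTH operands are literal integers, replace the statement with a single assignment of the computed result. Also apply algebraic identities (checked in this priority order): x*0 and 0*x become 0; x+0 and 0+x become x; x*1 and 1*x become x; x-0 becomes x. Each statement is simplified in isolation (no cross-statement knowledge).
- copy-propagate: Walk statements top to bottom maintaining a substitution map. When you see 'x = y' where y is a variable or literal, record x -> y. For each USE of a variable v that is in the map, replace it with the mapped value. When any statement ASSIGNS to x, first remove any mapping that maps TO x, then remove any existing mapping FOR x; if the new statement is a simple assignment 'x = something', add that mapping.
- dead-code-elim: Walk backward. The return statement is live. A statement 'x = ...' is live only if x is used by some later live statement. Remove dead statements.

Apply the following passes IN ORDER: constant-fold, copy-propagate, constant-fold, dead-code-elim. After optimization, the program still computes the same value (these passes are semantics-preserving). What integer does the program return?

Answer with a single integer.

Initial IR:
  b = 6
  t = 5
  a = 2
  x = 0 + a
  u = 3
  return a
After constant-fold (6 stmts):
  b = 6
  t = 5
  a = 2
  x = a
  u = 3
  return a
After copy-propagate (6 stmts):
  b = 6
  t = 5
  a = 2
  x = 2
  u = 3
  return 2
After constant-fold (6 stmts):
  b = 6
  t = 5
  a = 2
  x = 2
  u = 3
  return 2
After dead-code-elim (1 stmts):
  return 2
Evaluate:
  b = 6  =>  b = 6
  t = 5  =>  t = 5
  a = 2  =>  a = 2
  x = 0 + a  =>  x = 2
  u = 3  =>  u = 3
  return a = 2

Answer: 2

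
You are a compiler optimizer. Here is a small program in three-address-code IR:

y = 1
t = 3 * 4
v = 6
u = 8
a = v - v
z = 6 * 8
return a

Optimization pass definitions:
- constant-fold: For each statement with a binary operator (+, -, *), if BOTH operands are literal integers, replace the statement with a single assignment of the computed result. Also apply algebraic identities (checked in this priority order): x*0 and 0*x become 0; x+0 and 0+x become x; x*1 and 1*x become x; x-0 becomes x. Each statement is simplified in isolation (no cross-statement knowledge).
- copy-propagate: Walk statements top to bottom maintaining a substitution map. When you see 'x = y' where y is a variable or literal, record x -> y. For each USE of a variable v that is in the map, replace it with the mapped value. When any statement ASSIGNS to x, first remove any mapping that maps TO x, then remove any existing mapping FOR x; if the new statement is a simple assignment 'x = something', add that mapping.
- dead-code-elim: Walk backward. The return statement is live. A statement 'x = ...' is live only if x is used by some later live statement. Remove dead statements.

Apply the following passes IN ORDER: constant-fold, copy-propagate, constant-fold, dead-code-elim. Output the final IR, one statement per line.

Initial IR:
  y = 1
  t = 3 * 4
  v = 6
  u = 8
  a = v - v
  z = 6 * 8
  return a
After constant-fold (7 stmts):
  y = 1
  t = 12
  v = 6
  u = 8
  a = v - v
  z = 48
  return a
After copy-propagate (7 stmts):
  y = 1
  t = 12
  v = 6
  u = 8
  a = 6 - 6
  z = 48
  return a
After constant-fold (7 stmts):
  y = 1
  t = 12
  v = 6
  u = 8
  a = 0
  z = 48
  return a
After dead-code-elim (2 stmts):
  a = 0
  return a

Answer: a = 0
return a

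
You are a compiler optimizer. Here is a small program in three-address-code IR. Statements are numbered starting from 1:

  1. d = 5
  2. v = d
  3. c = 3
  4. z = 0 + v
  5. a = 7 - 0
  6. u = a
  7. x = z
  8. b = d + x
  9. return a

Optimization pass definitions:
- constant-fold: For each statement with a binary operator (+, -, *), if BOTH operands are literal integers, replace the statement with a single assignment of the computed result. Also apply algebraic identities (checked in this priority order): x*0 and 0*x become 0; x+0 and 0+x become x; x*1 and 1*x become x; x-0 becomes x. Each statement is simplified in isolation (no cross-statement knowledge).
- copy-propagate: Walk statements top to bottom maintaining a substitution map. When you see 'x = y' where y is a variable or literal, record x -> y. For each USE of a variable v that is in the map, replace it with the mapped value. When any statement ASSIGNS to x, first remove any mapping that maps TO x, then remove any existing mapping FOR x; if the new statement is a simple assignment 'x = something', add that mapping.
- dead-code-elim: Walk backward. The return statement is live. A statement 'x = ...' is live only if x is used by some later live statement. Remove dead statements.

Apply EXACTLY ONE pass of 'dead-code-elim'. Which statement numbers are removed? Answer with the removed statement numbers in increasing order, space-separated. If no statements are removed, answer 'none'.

Backward liveness scan:
Stmt 1 'd = 5': DEAD (d not in live set [])
Stmt 2 'v = d': DEAD (v not in live set [])
Stmt 3 'c = 3': DEAD (c not in live set [])
Stmt 4 'z = 0 + v': DEAD (z not in live set [])
Stmt 5 'a = 7 - 0': KEEP (a is live); live-in = []
Stmt 6 'u = a': DEAD (u not in live set ['a'])
Stmt 7 'x = z': DEAD (x not in live set ['a'])
Stmt 8 'b = d + x': DEAD (b not in live set ['a'])
Stmt 9 'return a': KEEP (return); live-in = ['a']
Removed statement numbers: [1, 2, 3, 4, 6, 7, 8]
Surviving IR:
  a = 7 - 0
  return a

Answer: 1 2 3 4 6 7 8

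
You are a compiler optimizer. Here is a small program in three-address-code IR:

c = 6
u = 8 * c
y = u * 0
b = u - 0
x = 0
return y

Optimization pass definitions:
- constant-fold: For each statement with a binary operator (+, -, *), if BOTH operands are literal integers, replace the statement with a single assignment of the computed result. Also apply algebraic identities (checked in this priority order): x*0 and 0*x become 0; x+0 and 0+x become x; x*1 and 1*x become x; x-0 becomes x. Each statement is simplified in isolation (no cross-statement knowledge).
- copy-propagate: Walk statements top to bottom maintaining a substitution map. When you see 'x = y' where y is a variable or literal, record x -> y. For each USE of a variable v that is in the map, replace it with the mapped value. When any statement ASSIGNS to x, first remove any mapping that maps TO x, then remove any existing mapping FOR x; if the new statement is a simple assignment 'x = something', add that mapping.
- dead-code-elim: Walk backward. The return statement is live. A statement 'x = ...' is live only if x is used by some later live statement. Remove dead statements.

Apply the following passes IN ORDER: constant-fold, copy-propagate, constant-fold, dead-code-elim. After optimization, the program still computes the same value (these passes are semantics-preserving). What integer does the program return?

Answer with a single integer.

Answer: 0

Derivation:
Initial IR:
  c = 6
  u = 8 * c
  y = u * 0
  b = u - 0
  x = 0
  return y
After constant-fold (6 stmts):
  c = 6
  u = 8 * c
  y = 0
  b = u
  x = 0
  return y
After copy-propagate (6 stmts):
  c = 6
  u = 8 * 6
  y = 0
  b = u
  x = 0
  return 0
After constant-fold (6 stmts):
  c = 6
  u = 48
  y = 0
  b = u
  x = 0
  return 0
After dead-code-elim (1 stmts):
  return 0
Evaluate:
  c = 6  =>  c = 6
  u = 8 * c  =>  u = 48
  y = u * 0  =>  y = 0
  b = u - 0  =>  b = 48
  x = 0  =>  x = 0
  return y = 0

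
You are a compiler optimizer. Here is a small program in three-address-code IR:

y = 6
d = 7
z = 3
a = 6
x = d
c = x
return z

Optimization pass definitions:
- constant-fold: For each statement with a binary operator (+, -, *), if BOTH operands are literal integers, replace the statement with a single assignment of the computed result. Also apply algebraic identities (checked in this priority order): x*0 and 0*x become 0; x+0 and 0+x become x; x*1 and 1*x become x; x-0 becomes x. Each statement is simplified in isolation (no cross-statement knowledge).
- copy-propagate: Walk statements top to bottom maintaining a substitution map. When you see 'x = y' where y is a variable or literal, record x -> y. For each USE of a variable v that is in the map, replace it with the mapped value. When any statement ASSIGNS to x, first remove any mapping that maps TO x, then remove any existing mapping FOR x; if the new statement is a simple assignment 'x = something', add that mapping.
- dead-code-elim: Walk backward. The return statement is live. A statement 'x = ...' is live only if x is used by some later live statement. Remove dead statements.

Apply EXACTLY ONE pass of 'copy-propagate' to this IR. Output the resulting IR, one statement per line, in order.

Applying copy-propagate statement-by-statement:
  [1] y = 6  (unchanged)
  [2] d = 7  (unchanged)
  [3] z = 3  (unchanged)
  [4] a = 6  (unchanged)
  [5] x = d  -> x = 7
  [6] c = x  -> c = 7
  [7] return z  -> return 3
Result (7 stmts):
  y = 6
  d = 7
  z = 3
  a = 6
  x = 7
  c = 7
  return 3

Answer: y = 6
d = 7
z = 3
a = 6
x = 7
c = 7
return 3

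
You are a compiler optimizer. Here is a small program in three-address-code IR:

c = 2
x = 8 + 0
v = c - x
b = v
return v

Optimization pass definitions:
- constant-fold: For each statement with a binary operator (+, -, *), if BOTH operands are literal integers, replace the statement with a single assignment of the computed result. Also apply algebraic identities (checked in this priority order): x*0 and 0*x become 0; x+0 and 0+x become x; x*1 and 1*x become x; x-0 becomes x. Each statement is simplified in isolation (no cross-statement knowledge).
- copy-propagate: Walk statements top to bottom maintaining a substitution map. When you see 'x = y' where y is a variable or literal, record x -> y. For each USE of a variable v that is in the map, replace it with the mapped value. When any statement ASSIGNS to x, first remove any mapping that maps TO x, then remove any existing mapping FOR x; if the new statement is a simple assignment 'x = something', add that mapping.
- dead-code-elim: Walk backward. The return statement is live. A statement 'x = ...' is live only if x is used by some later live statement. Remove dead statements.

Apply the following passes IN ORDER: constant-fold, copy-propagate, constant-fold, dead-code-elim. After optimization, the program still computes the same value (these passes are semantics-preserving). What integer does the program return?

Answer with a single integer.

Initial IR:
  c = 2
  x = 8 + 0
  v = c - x
  b = v
  return v
After constant-fold (5 stmts):
  c = 2
  x = 8
  v = c - x
  b = v
  return v
After copy-propagate (5 stmts):
  c = 2
  x = 8
  v = 2 - 8
  b = v
  return v
After constant-fold (5 stmts):
  c = 2
  x = 8
  v = -6
  b = v
  return v
After dead-code-elim (2 stmts):
  v = -6
  return v
Evaluate:
  c = 2  =>  c = 2
  x = 8 + 0  =>  x = 8
  v = c - x  =>  v = -6
  b = v  =>  b = -6
  return v = -6

Answer: -6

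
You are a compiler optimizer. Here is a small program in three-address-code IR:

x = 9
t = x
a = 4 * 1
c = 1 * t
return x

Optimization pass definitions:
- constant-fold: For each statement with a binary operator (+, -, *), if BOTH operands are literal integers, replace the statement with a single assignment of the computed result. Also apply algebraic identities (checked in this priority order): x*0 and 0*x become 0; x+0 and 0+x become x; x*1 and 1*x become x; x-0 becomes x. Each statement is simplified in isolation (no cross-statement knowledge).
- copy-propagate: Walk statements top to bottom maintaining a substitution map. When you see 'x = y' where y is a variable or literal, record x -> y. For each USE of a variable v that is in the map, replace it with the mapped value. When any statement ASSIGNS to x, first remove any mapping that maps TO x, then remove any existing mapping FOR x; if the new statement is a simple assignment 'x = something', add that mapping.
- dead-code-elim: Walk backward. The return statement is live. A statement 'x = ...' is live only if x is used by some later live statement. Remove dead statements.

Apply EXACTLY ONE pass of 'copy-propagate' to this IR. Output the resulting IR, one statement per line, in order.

Applying copy-propagate statement-by-statement:
  [1] x = 9  (unchanged)
  [2] t = x  -> t = 9
  [3] a = 4 * 1  (unchanged)
  [4] c = 1 * t  -> c = 1 * 9
  [5] return x  -> return 9
Result (5 stmts):
  x = 9
  t = 9
  a = 4 * 1
  c = 1 * 9
  return 9

Answer: x = 9
t = 9
a = 4 * 1
c = 1 * 9
return 9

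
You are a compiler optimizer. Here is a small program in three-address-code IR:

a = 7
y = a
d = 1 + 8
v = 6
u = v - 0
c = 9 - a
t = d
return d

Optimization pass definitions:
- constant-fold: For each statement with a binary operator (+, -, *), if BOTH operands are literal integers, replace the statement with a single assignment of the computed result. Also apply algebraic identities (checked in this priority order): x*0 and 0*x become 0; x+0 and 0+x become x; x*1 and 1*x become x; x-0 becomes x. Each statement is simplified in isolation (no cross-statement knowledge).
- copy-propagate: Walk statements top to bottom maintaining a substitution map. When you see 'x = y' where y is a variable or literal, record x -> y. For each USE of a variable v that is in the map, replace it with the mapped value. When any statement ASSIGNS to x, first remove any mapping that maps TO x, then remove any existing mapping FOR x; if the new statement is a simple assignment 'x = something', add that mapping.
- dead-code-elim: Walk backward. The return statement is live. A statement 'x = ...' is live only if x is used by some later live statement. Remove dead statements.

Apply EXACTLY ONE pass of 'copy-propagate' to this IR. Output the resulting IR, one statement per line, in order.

Answer: a = 7
y = 7
d = 1 + 8
v = 6
u = 6 - 0
c = 9 - 7
t = d
return d

Derivation:
Applying copy-propagate statement-by-statement:
  [1] a = 7  (unchanged)
  [2] y = a  -> y = 7
  [3] d = 1 + 8  (unchanged)
  [4] v = 6  (unchanged)
  [5] u = v - 0  -> u = 6 - 0
  [6] c = 9 - a  -> c = 9 - 7
  [7] t = d  (unchanged)
  [8] return d  (unchanged)
Result (8 stmts):
  a = 7
  y = 7
  d = 1 + 8
  v = 6
  u = 6 - 0
  c = 9 - 7
  t = d
  return d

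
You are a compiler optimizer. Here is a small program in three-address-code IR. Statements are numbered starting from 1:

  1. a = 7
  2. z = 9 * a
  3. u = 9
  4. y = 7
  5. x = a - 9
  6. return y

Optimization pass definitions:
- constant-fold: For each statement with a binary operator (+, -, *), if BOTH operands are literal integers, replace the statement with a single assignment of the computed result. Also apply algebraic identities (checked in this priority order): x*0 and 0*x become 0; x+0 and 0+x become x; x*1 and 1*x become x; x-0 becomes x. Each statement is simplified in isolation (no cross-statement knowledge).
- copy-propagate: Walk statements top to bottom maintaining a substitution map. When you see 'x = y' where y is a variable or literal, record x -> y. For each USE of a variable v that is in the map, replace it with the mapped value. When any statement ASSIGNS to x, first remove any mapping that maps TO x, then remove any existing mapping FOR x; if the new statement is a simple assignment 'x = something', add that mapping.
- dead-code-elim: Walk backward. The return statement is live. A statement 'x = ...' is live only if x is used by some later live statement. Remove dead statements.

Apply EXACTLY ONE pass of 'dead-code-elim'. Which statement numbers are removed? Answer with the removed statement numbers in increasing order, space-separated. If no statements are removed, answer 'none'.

Backward liveness scan:
Stmt 1 'a = 7': DEAD (a not in live set [])
Stmt 2 'z = 9 * a': DEAD (z not in live set [])
Stmt 3 'u = 9': DEAD (u not in live set [])
Stmt 4 'y = 7': KEEP (y is live); live-in = []
Stmt 5 'x = a - 9': DEAD (x not in live set ['y'])
Stmt 6 'return y': KEEP (return); live-in = ['y']
Removed statement numbers: [1, 2, 3, 5]
Surviving IR:
  y = 7
  return y

Answer: 1 2 3 5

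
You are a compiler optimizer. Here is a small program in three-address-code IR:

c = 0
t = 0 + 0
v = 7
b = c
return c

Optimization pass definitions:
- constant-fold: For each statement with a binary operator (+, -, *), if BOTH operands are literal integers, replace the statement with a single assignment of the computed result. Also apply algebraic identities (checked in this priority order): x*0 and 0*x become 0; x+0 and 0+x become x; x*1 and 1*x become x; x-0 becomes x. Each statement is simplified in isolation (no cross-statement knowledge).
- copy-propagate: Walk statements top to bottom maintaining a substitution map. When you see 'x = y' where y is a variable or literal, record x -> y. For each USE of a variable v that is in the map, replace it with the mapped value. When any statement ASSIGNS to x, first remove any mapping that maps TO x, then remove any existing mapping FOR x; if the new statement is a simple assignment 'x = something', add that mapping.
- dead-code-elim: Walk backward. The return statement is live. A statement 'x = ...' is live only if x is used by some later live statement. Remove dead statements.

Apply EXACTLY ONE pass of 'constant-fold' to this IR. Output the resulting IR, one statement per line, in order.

Applying constant-fold statement-by-statement:
  [1] c = 0  (unchanged)
  [2] t = 0 + 0  -> t = 0
  [3] v = 7  (unchanged)
  [4] b = c  (unchanged)
  [5] return c  (unchanged)
Result (5 stmts):
  c = 0
  t = 0
  v = 7
  b = c
  return c

Answer: c = 0
t = 0
v = 7
b = c
return c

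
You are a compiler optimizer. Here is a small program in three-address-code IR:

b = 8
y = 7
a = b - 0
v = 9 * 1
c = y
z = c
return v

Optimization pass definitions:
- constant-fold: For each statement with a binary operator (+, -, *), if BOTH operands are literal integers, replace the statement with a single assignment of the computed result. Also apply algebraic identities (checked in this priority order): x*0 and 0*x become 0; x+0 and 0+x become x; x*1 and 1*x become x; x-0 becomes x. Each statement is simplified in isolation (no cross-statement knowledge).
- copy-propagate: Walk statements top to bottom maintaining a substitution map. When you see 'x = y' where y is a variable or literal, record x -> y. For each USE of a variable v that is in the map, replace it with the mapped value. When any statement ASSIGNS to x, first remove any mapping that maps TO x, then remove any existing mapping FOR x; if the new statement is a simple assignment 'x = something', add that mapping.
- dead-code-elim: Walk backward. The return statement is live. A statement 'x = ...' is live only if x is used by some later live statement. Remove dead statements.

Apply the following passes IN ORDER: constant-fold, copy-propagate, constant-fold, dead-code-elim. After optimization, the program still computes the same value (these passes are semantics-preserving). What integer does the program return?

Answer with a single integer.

Initial IR:
  b = 8
  y = 7
  a = b - 0
  v = 9 * 1
  c = y
  z = c
  return v
After constant-fold (7 stmts):
  b = 8
  y = 7
  a = b
  v = 9
  c = y
  z = c
  return v
After copy-propagate (7 stmts):
  b = 8
  y = 7
  a = 8
  v = 9
  c = 7
  z = 7
  return 9
After constant-fold (7 stmts):
  b = 8
  y = 7
  a = 8
  v = 9
  c = 7
  z = 7
  return 9
After dead-code-elim (1 stmts):
  return 9
Evaluate:
  b = 8  =>  b = 8
  y = 7  =>  y = 7
  a = b - 0  =>  a = 8
  v = 9 * 1  =>  v = 9
  c = y  =>  c = 7
  z = c  =>  z = 7
  return v = 9

Answer: 9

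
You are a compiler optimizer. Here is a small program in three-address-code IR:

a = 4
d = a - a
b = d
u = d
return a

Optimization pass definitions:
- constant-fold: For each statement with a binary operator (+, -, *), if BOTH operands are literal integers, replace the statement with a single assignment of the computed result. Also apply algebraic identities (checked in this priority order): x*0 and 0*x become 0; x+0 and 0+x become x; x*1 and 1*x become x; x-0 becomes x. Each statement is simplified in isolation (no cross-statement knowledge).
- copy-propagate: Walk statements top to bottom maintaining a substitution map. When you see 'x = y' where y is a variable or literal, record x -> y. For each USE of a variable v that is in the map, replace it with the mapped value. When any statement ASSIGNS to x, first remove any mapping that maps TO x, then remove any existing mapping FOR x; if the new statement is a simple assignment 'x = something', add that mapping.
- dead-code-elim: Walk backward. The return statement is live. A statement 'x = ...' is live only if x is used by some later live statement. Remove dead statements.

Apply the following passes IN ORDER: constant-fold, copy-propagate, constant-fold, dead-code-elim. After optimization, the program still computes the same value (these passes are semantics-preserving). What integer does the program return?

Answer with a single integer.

Answer: 4

Derivation:
Initial IR:
  a = 4
  d = a - a
  b = d
  u = d
  return a
After constant-fold (5 stmts):
  a = 4
  d = a - a
  b = d
  u = d
  return a
After copy-propagate (5 stmts):
  a = 4
  d = 4 - 4
  b = d
  u = d
  return 4
After constant-fold (5 stmts):
  a = 4
  d = 0
  b = d
  u = d
  return 4
After dead-code-elim (1 stmts):
  return 4
Evaluate:
  a = 4  =>  a = 4
  d = a - a  =>  d = 0
  b = d  =>  b = 0
  u = d  =>  u = 0
  return a = 4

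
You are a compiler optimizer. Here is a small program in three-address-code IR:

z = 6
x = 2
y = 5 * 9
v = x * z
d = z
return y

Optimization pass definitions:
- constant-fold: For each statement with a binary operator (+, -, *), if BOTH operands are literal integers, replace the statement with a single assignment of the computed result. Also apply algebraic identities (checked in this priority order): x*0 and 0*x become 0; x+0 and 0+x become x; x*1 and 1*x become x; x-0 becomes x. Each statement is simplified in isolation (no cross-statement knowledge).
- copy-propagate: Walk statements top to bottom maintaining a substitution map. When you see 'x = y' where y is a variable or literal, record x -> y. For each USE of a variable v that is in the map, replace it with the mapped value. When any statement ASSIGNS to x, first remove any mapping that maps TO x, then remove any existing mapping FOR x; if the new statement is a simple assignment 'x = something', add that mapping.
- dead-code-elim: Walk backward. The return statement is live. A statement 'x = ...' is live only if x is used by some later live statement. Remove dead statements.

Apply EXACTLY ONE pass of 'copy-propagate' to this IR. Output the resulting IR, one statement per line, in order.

Answer: z = 6
x = 2
y = 5 * 9
v = 2 * 6
d = 6
return y

Derivation:
Applying copy-propagate statement-by-statement:
  [1] z = 6  (unchanged)
  [2] x = 2  (unchanged)
  [3] y = 5 * 9  (unchanged)
  [4] v = x * z  -> v = 2 * 6
  [5] d = z  -> d = 6
  [6] return y  (unchanged)
Result (6 stmts):
  z = 6
  x = 2
  y = 5 * 9
  v = 2 * 6
  d = 6
  return y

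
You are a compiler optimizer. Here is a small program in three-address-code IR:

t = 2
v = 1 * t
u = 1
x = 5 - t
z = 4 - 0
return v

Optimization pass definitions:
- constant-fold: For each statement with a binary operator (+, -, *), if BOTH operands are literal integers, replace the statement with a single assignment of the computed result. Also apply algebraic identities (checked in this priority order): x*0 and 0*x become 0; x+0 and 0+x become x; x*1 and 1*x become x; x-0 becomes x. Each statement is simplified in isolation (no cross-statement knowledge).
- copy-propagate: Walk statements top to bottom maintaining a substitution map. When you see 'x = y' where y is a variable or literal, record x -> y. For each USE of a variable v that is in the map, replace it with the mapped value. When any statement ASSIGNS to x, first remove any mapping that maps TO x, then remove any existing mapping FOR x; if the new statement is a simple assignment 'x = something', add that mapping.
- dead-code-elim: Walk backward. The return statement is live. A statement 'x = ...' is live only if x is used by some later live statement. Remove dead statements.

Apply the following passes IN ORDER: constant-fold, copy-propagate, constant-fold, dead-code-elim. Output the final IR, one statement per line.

Answer: return 2

Derivation:
Initial IR:
  t = 2
  v = 1 * t
  u = 1
  x = 5 - t
  z = 4 - 0
  return v
After constant-fold (6 stmts):
  t = 2
  v = t
  u = 1
  x = 5 - t
  z = 4
  return v
After copy-propagate (6 stmts):
  t = 2
  v = 2
  u = 1
  x = 5 - 2
  z = 4
  return 2
After constant-fold (6 stmts):
  t = 2
  v = 2
  u = 1
  x = 3
  z = 4
  return 2
After dead-code-elim (1 stmts):
  return 2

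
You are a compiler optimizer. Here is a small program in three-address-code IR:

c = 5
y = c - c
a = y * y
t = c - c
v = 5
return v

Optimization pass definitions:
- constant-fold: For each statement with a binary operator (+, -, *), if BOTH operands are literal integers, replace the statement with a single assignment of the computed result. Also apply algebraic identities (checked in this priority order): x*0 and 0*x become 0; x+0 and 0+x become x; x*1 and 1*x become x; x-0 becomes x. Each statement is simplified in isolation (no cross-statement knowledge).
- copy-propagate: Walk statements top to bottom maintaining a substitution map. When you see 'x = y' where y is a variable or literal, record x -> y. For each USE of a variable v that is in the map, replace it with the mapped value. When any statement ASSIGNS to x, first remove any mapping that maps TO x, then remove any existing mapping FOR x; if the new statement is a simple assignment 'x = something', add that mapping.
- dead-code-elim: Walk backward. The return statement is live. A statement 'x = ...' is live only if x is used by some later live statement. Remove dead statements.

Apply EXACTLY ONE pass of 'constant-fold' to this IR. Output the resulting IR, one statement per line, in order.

Answer: c = 5
y = c - c
a = y * y
t = c - c
v = 5
return v

Derivation:
Applying constant-fold statement-by-statement:
  [1] c = 5  (unchanged)
  [2] y = c - c  (unchanged)
  [3] a = y * y  (unchanged)
  [4] t = c - c  (unchanged)
  [5] v = 5  (unchanged)
  [6] return v  (unchanged)
Result (6 stmts):
  c = 5
  y = c - c
  a = y * y
  t = c - c
  v = 5
  return v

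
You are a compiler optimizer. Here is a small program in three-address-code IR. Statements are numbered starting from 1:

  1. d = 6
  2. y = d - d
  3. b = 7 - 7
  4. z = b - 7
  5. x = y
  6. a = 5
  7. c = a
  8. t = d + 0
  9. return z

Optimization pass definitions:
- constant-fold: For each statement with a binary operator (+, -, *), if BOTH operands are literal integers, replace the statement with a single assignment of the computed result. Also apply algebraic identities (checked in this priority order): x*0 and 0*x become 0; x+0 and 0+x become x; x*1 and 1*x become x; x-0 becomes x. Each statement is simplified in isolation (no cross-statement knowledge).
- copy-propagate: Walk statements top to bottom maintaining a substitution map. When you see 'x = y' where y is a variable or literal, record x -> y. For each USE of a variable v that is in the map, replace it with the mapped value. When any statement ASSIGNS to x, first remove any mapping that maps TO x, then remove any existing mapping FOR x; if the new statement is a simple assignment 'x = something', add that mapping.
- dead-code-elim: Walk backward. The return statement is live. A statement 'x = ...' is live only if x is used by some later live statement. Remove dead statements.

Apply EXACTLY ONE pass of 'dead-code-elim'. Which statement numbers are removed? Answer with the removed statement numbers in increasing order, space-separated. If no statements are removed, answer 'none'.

Backward liveness scan:
Stmt 1 'd = 6': DEAD (d not in live set [])
Stmt 2 'y = d - d': DEAD (y not in live set [])
Stmt 3 'b = 7 - 7': KEEP (b is live); live-in = []
Stmt 4 'z = b - 7': KEEP (z is live); live-in = ['b']
Stmt 5 'x = y': DEAD (x not in live set ['z'])
Stmt 6 'a = 5': DEAD (a not in live set ['z'])
Stmt 7 'c = a': DEAD (c not in live set ['z'])
Stmt 8 't = d + 0': DEAD (t not in live set ['z'])
Stmt 9 'return z': KEEP (return); live-in = ['z']
Removed statement numbers: [1, 2, 5, 6, 7, 8]
Surviving IR:
  b = 7 - 7
  z = b - 7
  return z

Answer: 1 2 5 6 7 8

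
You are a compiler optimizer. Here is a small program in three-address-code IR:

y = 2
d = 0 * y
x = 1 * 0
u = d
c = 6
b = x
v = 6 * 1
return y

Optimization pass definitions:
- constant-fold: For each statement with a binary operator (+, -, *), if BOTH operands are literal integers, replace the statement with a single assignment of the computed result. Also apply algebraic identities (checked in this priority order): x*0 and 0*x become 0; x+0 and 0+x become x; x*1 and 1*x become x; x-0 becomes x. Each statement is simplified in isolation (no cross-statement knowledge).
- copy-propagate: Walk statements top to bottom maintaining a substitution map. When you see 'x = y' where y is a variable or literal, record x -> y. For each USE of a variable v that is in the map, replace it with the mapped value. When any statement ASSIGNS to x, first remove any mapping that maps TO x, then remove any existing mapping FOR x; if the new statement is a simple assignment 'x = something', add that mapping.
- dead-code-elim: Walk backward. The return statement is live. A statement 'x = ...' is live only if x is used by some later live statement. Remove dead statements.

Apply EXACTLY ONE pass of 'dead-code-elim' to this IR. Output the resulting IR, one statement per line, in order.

Applying dead-code-elim statement-by-statement:
  [8] return y  -> KEEP (return); live=['y']
  [7] v = 6 * 1  -> DEAD (v not live)
  [6] b = x  -> DEAD (b not live)
  [5] c = 6  -> DEAD (c not live)
  [4] u = d  -> DEAD (u not live)
  [3] x = 1 * 0  -> DEAD (x not live)
  [2] d = 0 * y  -> DEAD (d not live)
  [1] y = 2  -> KEEP; live=[]
Result (2 stmts):
  y = 2
  return y

Answer: y = 2
return y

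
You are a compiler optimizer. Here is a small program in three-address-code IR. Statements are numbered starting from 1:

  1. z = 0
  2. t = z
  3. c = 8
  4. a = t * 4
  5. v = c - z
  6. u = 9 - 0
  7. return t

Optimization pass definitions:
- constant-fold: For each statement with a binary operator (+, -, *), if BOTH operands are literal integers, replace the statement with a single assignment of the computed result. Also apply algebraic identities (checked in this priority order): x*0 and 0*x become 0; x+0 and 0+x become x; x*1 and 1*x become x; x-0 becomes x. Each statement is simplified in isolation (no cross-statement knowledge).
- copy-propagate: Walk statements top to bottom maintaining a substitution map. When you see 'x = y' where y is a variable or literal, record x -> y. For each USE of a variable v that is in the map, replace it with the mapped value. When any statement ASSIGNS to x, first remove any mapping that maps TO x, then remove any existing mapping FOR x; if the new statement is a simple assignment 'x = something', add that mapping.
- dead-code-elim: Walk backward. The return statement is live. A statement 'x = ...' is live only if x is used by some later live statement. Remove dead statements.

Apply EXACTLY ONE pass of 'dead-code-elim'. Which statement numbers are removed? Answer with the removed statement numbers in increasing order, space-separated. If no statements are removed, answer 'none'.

Backward liveness scan:
Stmt 1 'z = 0': KEEP (z is live); live-in = []
Stmt 2 't = z': KEEP (t is live); live-in = ['z']
Stmt 3 'c = 8': DEAD (c not in live set ['t'])
Stmt 4 'a = t * 4': DEAD (a not in live set ['t'])
Stmt 5 'v = c - z': DEAD (v not in live set ['t'])
Stmt 6 'u = 9 - 0': DEAD (u not in live set ['t'])
Stmt 7 'return t': KEEP (return); live-in = ['t']
Removed statement numbers: [3, 4, 5, 6]
Surviving IR:
  z = 0
  t = z
  return t

Answer: 3 4 5 6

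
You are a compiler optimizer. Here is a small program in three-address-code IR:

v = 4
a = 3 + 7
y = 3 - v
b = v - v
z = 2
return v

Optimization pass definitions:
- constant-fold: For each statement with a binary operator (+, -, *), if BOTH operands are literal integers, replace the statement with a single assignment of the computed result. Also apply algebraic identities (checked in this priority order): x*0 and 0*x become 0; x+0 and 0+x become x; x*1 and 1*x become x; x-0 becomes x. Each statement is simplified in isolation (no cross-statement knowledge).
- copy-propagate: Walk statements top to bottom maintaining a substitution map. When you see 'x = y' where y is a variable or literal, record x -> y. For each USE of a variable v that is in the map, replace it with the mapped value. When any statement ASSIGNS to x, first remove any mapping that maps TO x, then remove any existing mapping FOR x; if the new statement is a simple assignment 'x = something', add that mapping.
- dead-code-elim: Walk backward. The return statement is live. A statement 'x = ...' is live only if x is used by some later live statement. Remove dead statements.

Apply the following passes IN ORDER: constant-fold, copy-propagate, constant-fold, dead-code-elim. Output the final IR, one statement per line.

Initial IR:
  v = 4
  a = 3 + 7
  y = 3 - v
  b = v - v
  z = 2
  return v
After constant-fold (6 stmts):
  v = 4
  a = 10
  y = 3 - v
  b = v - v
  z = 2
  return v
After copy-propagate (6 stmts):
  v = 4
  a = 10
  y = 3 - 4
  b = 4 - 4
  z = 2
  return 4
After constant-fold (6 stmts):
  v = 4
  a = 10
  y = -1
  b = 0
  z = 2
  return 4
After dead-code-elim (1 stmts):
  return 4

Answer: return 4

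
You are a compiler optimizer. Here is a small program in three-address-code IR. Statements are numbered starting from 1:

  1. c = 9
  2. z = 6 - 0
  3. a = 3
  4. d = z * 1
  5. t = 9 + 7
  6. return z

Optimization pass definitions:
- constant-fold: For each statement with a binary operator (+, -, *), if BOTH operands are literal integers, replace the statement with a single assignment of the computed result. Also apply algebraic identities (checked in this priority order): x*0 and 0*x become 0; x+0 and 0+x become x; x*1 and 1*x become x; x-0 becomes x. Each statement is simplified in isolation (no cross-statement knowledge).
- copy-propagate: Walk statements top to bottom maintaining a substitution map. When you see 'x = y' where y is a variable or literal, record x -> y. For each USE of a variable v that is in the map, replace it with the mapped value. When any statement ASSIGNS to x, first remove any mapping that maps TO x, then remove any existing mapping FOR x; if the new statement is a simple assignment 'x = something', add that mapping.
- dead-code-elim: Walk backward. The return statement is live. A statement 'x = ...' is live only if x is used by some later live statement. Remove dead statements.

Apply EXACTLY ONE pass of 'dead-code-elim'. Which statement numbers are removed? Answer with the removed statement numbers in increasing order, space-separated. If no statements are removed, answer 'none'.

Backward liveness scan:
Stmt 1 'c = 9': DEAD (c not in live set [])
Stmt 2 'z = 6 - 0': KEEP (z is live); live-in = []
Stmt 3 'a = 3': DEAD (a not in live set ['z'])
Stmt 4 'd = z * 1': DEAD (d not in live set ['z'])
Stmt 5 't = 9 + 7': DEAD (t not in live set ['z'])
Stmt 6 'return z': KEEP (return); live-in = ['z']
Removed statement numbers: [1, 3, 4, 5]
Surviving IR:
  z = 6 - 0
  return z

Answer: 1 3 4 5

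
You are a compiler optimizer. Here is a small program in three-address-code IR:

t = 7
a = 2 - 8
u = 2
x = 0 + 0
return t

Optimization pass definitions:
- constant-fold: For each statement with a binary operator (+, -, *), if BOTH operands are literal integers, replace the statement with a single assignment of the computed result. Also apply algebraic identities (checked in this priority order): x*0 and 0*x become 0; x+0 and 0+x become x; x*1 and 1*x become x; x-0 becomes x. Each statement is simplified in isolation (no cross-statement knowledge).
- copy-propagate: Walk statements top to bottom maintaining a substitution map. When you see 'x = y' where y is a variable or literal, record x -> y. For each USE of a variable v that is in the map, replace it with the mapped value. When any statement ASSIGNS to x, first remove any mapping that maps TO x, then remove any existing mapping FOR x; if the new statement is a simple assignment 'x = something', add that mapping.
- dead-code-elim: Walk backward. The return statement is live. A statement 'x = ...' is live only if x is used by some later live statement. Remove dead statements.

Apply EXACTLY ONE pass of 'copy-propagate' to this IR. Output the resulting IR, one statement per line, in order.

Applying copy-propagate statement-by-statement:
  [1] t = 7  (unchanged)
  [2] a = 2 - 8  (unchanged)
  [3] u = 2  (unchanged)
  [4] x = 0 + 0  (unchanged)
  [5] return t  -> return 7
Result (5 stmts):
  t = 7
  a = 2 - 8
  u = 2
  x = 0 + 0
  return 7

Answer: t = 7
a = 2 - 8
u = 2
x = 0 + 0
return 7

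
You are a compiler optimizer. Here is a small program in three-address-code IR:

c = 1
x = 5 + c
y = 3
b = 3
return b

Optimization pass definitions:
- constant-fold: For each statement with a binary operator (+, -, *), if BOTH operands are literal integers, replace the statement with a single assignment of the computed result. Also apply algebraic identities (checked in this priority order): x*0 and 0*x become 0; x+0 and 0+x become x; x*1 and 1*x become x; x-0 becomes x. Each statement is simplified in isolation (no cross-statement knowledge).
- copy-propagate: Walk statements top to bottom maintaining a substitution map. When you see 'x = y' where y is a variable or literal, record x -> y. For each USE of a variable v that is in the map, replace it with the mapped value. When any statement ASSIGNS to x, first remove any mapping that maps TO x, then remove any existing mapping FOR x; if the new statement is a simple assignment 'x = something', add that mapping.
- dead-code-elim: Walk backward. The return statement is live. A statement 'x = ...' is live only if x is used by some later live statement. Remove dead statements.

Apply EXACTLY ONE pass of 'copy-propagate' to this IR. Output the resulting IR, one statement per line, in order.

Applying copy-propagate statement-by-statement:
  [1] c = 1  (unchanged)
  [2] x = 5 + c  -> x = 5 + 1
  [3] y = 3  (unchanged)
  [4] b = 3  (unchanged)
  [5] return b  -> return 3
Result (5 stmts):
  c = 1
  x = 5 + 1
  y = 3
  b = 3
  return 3

Answer: c = 1
x = 5 + 1
y = 3
b = 3
return 3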